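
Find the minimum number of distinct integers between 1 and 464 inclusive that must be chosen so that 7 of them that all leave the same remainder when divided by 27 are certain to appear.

163

The 27 residue classes mod 27 are the pigeonholes.
With 162 integers one could put 6 in each residue class and have no class reach 7.
The 163rd integer pushes some class to 7, so 27·6 + 1 = 163.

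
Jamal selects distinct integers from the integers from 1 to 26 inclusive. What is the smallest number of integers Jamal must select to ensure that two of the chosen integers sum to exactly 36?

19

A set avoiding the sum 36 can contain at most one of each pair {x, 36−x}, plus the 10 elements whose complement lies outside the range or equal to its own complement.
The integers 1, …, 18 (18 of them) are such a set: any two sum to at least 1+2 = 3 and at most 17+18 = 35 < 36.
By pigeonhole, any 19th integer completes one of the 8 pairs, so 19 choices force a sum of 36.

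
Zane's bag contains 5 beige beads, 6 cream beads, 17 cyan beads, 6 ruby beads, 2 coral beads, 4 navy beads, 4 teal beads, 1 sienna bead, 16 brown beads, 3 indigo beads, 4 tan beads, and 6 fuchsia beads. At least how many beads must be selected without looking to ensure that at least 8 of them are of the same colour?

The 12 colours are the holes; the beads drawn are the pigeons.
To avoid 8 of any one colour, the worst case takes at most 7 of each colour, or every bead of a colour that has fewer than 7.
That gives 5 + 6 + 7 + 6 + 2 + 4 + 4 + 1 + 7 + 3 + 4 + 6 = 55 beads with no colour reaching 8.
The next bead forces some colour to 8, so 55 + 1 = 56.

56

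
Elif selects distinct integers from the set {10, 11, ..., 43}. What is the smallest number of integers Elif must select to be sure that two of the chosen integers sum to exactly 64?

24

A set avoiding the sum 64 can contain at most one of each pair {x, 64−x}, plus the 12 elements whose complement lies outside the range or equal to its own complement.
The integers 10, …, 32 (23 of them) are such a set: any two sum to at least 10+11 = 21 and at most 31+32 = 63 < 64.
Pigeonhole: any 24th integer completes one of the 11 pairs, so 24 choices force a sum of 64.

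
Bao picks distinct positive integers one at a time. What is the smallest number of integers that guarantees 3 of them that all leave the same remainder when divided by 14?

The 14 residue classes mod 14 are the pigeonholes.
With 28 integers one could put 2 in each residue class and have no class reach 3.
The 29th integer pushes some class to 3, so 14·2 + 1 = 29.

29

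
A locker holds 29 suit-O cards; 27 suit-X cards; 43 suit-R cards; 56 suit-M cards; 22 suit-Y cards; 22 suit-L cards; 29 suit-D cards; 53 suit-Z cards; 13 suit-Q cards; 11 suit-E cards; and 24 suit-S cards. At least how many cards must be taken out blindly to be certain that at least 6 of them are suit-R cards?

292

In the worst case for collecting suit-R cards, every non-suit-R card comes out first.
There are 29 + 27 + 56 + 22 + 22 + 29 + 53 + 13 + 11 + 24 = 286 non-suit-R cards altogether.
After those, each further card must be suit-R, so 286 + 6 = 292 draws guarantee 6 suit-R cards.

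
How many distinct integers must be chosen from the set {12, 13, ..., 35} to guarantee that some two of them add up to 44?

A set avoiding the sum 44 can contain at most one of each pair {x, 44−x}, plus the 4 elements whose complement lies outside the range or equal to its own complement.
The integers 22, …, 35 (14 of them) are such a set: any two sum to at least 22+23 = 45 > 44.
By the pigeonhole principle, any 15th integer completes one of the 10 pairs, so 15 choices force a sum of 44.

15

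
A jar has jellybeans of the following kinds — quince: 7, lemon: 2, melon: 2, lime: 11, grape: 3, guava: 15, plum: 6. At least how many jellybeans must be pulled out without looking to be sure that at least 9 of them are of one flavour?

Put each drawn jellybean into a box by flavour. The largest draw with every box below 9 takes min(count, 8) from each flavour; flavours with fewer than 8 contribute all they have.
Σ min(cᵢ, 8) = 7 + 2 + 2 + 8 + 3 + 8 + 6 = 36.
Draw number 36 + 1 = 37 must push one box to 9.

37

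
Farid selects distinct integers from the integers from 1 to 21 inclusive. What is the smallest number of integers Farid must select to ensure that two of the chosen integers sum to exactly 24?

A set avoiding the sum 24 can contain at most one of each pair {x, 24−x}, plus the 3 elements whose complement lies outside the range or equal to its own complement.
The integers 1, …, 12 (12 of them) are such a set: any two sum to at least 1+2 = 3 and at most 11+12 = 23 < 24.
By pigeonhole, any 13th integer completes one of the 9 pairs, so 13 choices force a sum of 24.

13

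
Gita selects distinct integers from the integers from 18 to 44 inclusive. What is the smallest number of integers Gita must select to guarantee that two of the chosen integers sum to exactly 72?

A set avoiding the sum 72 can contain at most one of each pair {x, 72−x}, plus the 11 elements whose complement lies outside the range or equal to its own complement.
The integers 18, …, 36 (19 of them) are such a set: any two sum to at least 18+19 = 37 and at most 35+36 = 71 < 72.
Pigeonhole: any 20th integer completes one of the 8 pairs, so 20 choices force a sum of 72.

20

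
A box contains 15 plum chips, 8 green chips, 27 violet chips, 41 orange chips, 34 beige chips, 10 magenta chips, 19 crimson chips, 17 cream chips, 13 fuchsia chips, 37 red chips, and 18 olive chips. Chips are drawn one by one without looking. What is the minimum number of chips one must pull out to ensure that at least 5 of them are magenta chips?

In the worst case for collecting magenta chips, every non-magenta chip comes out first.
There are 15 + 8 + 27 + 41 + 34 + 19 + 17 + 13 + 37 + 18 = 229 non-magenta chips altogether.
After those, each further chip must be magenta, so 229 + 5 = 234 draws guarantee 5 magenta chips.

234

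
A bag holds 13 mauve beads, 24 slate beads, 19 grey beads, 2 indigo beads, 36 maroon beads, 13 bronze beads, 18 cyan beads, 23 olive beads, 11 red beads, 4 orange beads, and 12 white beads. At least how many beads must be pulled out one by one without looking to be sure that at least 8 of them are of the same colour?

70

An adversary could hand out at most 7 beads per colour (indigo, orange run out sooner): 7 + 7 + 7 + 2 + 7 + 7 + 7 + 7 + 7 + 4 + 7 = 69 beads and still no colour has 8.
By the pigeonhole principle, one more bead lands in a colour already at 7, so 70 draws are enough and 69 are not.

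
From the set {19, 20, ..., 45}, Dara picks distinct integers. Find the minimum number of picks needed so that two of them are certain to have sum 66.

16

Two chosen integers sum to 66 exactly when both halves of some pair {x, 66−x} with 21 ≤ x ≤ 66−x ≤ 45 are chosen — 12 such pairs.
The remaining 3 elements (those with no distinct partner in range) can never complete a 66-sum, so the worst case takes all of them and one from each pair: 3 + 12 = 15.
The 16th integer has to be the second member of some pair, so 15 + 1 = 16.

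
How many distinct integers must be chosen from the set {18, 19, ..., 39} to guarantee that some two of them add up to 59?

13

Group the elements by complementary pair {x, 59−x}: {20,39}, {21,38}, {22,37}, …, giving 10 two-element pairs and 2 integers whose partner 59−x falls outside [18,39].
Treating each of those 12 groups as a pigeonhole, one can pick one integer per group — 12 integers — with no two summing to 59.
The 13th integer lands in an occupied pair, forcing a sum of 59.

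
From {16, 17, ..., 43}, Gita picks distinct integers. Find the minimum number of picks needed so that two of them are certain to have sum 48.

21

Group the elements by complementary pair {x, 48−x}: {16,32}, {17,31}, {18,30}, …, giving 8 two-element pairs; the single value 24 (it cannot pair with itself since the integers are distinct); and 11 integers whose partner 48−x falls outside [16,43].
Treating each of those 20 groups as a pigeonhole, one can pick one integer per group — 20 integers — with no two summing to 48.
The 21st integer lands in an occupied pair, forcing a sum of 48.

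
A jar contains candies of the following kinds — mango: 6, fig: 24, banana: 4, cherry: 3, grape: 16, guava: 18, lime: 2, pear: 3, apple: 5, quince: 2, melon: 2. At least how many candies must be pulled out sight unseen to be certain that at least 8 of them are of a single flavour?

Put each drawn candy into a box by flavour. The largest draw with every box below 8 takes min(count, 7) from each flavour; flavours with fewer than 7 contribute all they have.
Σ min(cᵢ, 7) = 6 + 7 + 4 + 3 + 7 + 7 + 2 + 3 + 5 + 2 + 2 = 48.
Draw number 48 + 1 = 49 must push one box to 8.

49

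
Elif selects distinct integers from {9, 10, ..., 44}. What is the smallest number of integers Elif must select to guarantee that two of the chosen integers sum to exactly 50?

21

Two chosen integers sum to 50 exactly when both halves of some pair {x, 50−x} with 9 ≤ x ≤ 50−x ≤ 41 are chosen — 16 such pairs.
The remaining 4 elements (those with no distinct partner in range) can never complete a 50-sum, so the worst case takes all of them and one from each pair: 4 + 16 = 20.
The 21st integer has to be the second member of some pair, so 20 + 1 = 21.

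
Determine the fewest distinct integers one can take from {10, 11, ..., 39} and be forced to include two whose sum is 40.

A set avoiding the sum 40 can contain at most one of each pair {x, 40−x}, plus the 10 elements whose complement lies outside the range or equal to its own complement.
The integers 20, …, 39 (20 of them) are such a set: any two sum to at least 20+21 = 41 > 40.
By pigeonhole, any 21st integer completes one of the 10 pairs, so 21 choices force a sum of 40.

21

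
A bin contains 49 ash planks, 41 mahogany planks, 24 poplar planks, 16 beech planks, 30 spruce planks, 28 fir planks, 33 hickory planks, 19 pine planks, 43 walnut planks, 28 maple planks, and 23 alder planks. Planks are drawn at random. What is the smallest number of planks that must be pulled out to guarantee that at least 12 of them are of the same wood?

Pigeonhole: the 11 woods are the holes; the planks drawn are the pigeons.
To avoid 12 of any one wood, the worst case takes at most 11 of each wood.
That gives 11 + 11 + 11 + 11 + 11 + 11 + 11 + 11 + 11 + 11 + 11 = 121 planks with no wood reaching 12.
The next plank forces some wood to 12, so 121 + 1 = 122.

122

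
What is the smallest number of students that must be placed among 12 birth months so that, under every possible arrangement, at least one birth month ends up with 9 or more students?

97

With 96 students one could put exactly 8 in each of the 12 birth months, and no birth month would reach 9.
One more student must land in a birth month that already has 8, giving it 9.
So 12 × 8 + 1 = 97 students are required.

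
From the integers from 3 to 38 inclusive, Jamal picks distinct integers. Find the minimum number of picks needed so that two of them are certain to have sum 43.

20

A set avoiding the sum 43 can contain at most one of each pair {x, 43−x}, plus the 2 elements whose complement lies outside the range.
The integers 3, …, 21 (19 of them) are such a set: any two sum to at least 3+4 = 7 and at most 20+21 = 41 < 43.
Pigeonhole: any 20th integer completes one of the 17 pairs, so 20 choices force a sum of 43.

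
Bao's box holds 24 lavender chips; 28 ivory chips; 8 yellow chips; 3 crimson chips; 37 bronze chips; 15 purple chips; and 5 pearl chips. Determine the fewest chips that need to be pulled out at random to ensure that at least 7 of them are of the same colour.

Put each drawn chip into a box by colour. The largest draw with every box below 7 takes min(count, 6) from each colour; colours with fewer than 6 contribute all they have.
Σ min(cᵢ, 6) = 6 + 6 + 6 + 3 + 6 + 6 + 5 = 38.
Draw number 38 + 1 = 39 must push one box to 7.

39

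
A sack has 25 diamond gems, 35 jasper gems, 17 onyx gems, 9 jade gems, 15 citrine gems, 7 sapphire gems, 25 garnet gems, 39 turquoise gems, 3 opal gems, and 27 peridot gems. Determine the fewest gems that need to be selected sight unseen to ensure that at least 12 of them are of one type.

97

Put each drawn gem into a box by type. The largest draw with every box below 12 takes min(count, 11) from each type; types with fewer than 11 contribute all they have.
Σ min(cᵢ, 11) = 11 + 11 + 11 + 9 + 11 + 7 + 11 + 11 + 3 + 11 = 96.
Draw number 96 + 1 = 97 must push one box to 12.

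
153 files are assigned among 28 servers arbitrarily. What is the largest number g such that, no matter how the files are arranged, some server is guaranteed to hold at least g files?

6

By pigeonhole, the 28 servers are the holes and the 153 files are the pigeons.
If every server held at most 5 files, the total would be at most 28 × 5 = 140, which is less than 153.
So some server holds at least ⌈153/28⌉ = 6 files.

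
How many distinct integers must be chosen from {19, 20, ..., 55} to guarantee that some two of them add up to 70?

22

A set avoiding the sum 70 can contain at most one of each pair {x, 70−x}, plus the 5 elements whose complement lies outside the range or equal to its own complement.
The integers 35, …, 55 (21 of them) are such a set: any two sum to at least 35+36 = 71 > 70.
By pigeonhole, any 22nd integer completes one of the 16 pairs, so 22 choices force a sum of 70.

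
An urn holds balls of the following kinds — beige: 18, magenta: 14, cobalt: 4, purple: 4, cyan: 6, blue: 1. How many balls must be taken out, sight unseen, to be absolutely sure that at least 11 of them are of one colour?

The 6 colours are the holes; the balls drawn are the pigeons.
To avoid 11 of any one colour, the worst case takes at most 10 of each colour, or every ball of a colour that has fewer than 10.
That gives 10 + 10 + 4 + 4 + 6 + 1 = 35 balls with no colour reaching 11.
The next ball forces some colour to 11, so 35 + 1 = 36.

36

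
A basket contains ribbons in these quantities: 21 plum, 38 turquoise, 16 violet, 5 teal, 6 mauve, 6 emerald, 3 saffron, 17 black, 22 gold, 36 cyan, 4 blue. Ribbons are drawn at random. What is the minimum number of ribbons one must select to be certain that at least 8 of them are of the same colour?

67

Put each drawn ribbon into a box by colour. The largest draw with every box below 8 takes min(count, 7) from each colour; colours with fewer than 7 contribute all they have.
Σ min(cᵢ, 7) = 7 + 7 + 7 + 5 + 6 + 6 + 3 + 7 + 7 + 7 + 4 = 66.
Draw number 66 + 1 = 67 must push one box to 8.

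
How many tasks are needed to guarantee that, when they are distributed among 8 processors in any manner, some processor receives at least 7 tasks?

49

With 48 tasks one could put exactly 6 in each of the 8 processors, and no processor would reach 7.
By the pigeonhole principle, one more task must land in a processor that already has 6, giving it 7.
So 8 × 6 + 1 = 49 tasks are required.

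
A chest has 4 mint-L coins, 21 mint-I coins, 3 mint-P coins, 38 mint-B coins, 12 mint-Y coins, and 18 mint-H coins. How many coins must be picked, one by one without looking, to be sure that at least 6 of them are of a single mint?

Put each drawn coin into a box by mint. The largest draw with every box below 6 takes min(count, 5) from each mint; mints with fewer than 5 contribute all they have.
Σ min(cᵢ, 5) = 4 + 5 + 3 + 5 + 5 + 5 = 27.
Draw number 27 + 1 = 28 must push one box to 6.

28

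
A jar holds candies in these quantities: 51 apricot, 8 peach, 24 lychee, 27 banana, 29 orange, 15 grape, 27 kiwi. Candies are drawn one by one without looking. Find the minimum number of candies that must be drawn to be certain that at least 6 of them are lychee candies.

In the worst case for collecting lychee candies, every non-lychee candy comes out first.
There are 51 + 8 + 27 + 29 + 15 + 27 = 157 non-lychee candies altogether.
After those, each further candy must be lychee, so 157 + 6 = 163 draws guarantee 6 lychee candies.

163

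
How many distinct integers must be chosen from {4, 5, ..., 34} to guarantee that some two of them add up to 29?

Two chosen integers sum to 29 exactly when both halves of some pair {x, 29−x} with 4 ≤ x ≤ 29−x ≤ 25 are chosen — 11 such pairs.
The remaining 9 elements (those with no distinct partner in range) can never complete a 29-sum, so the worst case takes all of them and one from each pair: 9 + 11 = 20.
The 21st integer has to be the second member of some pair, so 20 + 1 = 21.

21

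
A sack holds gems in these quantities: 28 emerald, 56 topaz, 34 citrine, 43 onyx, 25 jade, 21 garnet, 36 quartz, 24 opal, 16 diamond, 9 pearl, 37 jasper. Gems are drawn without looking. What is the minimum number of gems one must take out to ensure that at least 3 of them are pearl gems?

In the worst case for collecting pearl gems, every non-pearl gem comes out first.
There are 28 + 56 + 34 + 43 + 25 + 21 + 36 + 24 + 16 + 37 = 320 non-pearl gems altogether.
After those, each further gem must be pearl, so 320 + 3 = 323 draws guarantee 3 pearl gems.

323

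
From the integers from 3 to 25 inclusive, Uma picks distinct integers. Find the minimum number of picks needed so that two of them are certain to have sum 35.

A set avoiding the sum 35 can contain at most one of each pair {x, 35−x}, plus the 7 elements whose complement lies outside the range.
The integers 3, …, 17 (15 of them) are such a set: any two sum to at least 3+4 = 7 and at most 16+17 = 33 < 35.
Any 16th integer completes one of the 8 pairs, so 16 choices force a sum of 35.

16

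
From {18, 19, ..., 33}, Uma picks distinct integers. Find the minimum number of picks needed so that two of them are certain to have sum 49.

A set avoiding the sum 49 can contain at most one of each pair {x, 49−x}, plus the 2 elements whose complement lies outside the range.
The integers 25, …, 33 (9 of them) are such a set: any two sum to at least 25+26 = 51 > 49.
By the pigeonhole principle, any 10th integer completes one of the 7 pairs, so 10 choices force a sum of 49.

10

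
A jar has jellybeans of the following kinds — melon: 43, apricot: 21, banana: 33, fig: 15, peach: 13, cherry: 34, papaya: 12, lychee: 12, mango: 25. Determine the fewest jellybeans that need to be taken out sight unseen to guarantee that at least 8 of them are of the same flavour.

64

An adversary could hand out at most 7 jellybeans per flavour: 7 + 7 + 7 + 7 + 7 + 7 + 7 + 7 + 7 = 63 jellybeans and still no flavour has 8.
By pigeonhole, one more jellybean lands in a flavour already at 7, so 64 draws are enough and 63 are not.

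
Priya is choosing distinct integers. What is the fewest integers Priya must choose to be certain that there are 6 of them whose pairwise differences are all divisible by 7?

Integers whose pairwise differences are multiples of 7 are exactly those sharing a remainder mod 7. By the pigeonhole principle, the 7 residue classes mod 7 are the pigeonholes.
With 35 integers one could put 5 in each residue class and have no class reach 6.
The 36th integer pushes some class to 6, so 7·5 + 1 = 36.

36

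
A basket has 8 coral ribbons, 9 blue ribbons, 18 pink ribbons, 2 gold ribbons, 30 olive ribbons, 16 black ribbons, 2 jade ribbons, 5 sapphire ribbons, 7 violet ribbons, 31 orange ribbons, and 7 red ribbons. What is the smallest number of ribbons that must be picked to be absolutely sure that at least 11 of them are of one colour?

Pigeonhole: put each drawn ribbon into a box by colour. The largest draw with every box below 11 takes min(count, 10) from each colour; colours with fewer than 10 contribute all they have.
Σ min(cᵢ, 10) = 8 + 9 + 10 + 2 + 10 + 10 + 2 + 5 + 7 + 10 + 7 = 80.
Draw number 80 + 1 = 81 must push one box to 11.

81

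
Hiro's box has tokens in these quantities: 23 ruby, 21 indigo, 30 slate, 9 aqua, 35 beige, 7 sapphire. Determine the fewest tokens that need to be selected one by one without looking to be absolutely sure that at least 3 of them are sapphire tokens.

121

In the worst case for collecting sapphire tokens, every non-sapphire token comes out first.
There are 23 + 21 + 30 + 9 + 35 = 118 non-sapphire tokens altogether.
After those, each further token must be sapphire, so 118 + 3 = 121 draws guarantee 3 sapphire tokens.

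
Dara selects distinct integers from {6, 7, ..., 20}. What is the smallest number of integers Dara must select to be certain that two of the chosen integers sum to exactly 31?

A set avoiding the sum 31 can contain at most one of each pair {x, 31−x}, plus the 5 elements whose complement lies outside the range.
The integers 6, …, 15 (10 of them) are such a set: any two sum to at least 6+7 = 13 and at most 14+15 = 29 < 31.
Any 11th integer completes one of the 5 pairs, so 11 choices force a sum of 31.

11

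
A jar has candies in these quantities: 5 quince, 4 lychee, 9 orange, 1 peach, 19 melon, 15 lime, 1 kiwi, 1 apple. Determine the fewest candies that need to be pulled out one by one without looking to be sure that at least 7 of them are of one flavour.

An adversary could hand out at most 6 candies per flavour (5 flavours run out sooner): 5 + 4 + 6 + 1 + 6 + 6 + 1 + 1 = 30 candies and still no flavour has 7.
By the pigeonhole principle, one more candy lands in a flavour already at 6, so 31 draws are enough and 30 are not.

31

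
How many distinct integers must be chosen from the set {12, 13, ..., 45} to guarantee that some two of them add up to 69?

24

A set avoiding the sum 69 can contain at most one of each pair {x, 69−x}, plus the 12 elements whose complement lies outside the range.
The integers 12, …, 34 (23 of them) are such a set: any two sum to at least 12+13 = 25 and at most 33+34 = 67 < 69.
Pigeonhole: any 24th integer completes one of the 11 pairs, so 24 choices force a sum of 69.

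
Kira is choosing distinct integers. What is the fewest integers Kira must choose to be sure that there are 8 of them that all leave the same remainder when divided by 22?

155

The 22 residue classes mod 22 are the pigeonholes.
With 154 integers one could put 7 in each residue class and have no class reach 8.
The 155th integer pushes some class to 8, so 22·7 + 1 = 155.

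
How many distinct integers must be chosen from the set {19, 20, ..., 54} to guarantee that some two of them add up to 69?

21

Two chosen integers sum to 69 exactly when both halves of some pair {x, 69−x} with 19 ≤ x ≤ 69−x ≤ 50 are chosen — 16 such pairs.
The remaining 4 elements (those with no distinct partner in range) can never complete a 69-sum, so the worst case takes all of them and one from each pair: 4 + 16 = 20.
The 21st integer has to be the second member of some pair, so 20 + 1 = 21.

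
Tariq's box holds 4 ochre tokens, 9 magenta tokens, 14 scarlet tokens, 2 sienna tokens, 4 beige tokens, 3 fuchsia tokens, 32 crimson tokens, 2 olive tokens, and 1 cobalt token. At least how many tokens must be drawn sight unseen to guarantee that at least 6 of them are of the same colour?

By pigeonhole, the 9 colours are the holes; the tokens drawn are the pigeons.
To avoid 6 of any one colour, the worst case takes at most 5 of each colour, or every token of a colour that has fewer than 5.
That gives 4 + 5 + 5 + 2 + 4 + 3 + 5 + 2 + 1 = 31 tokens with no colour reaching 6.
The next token forces some colour to 6, so 31 + 1 = 32.

32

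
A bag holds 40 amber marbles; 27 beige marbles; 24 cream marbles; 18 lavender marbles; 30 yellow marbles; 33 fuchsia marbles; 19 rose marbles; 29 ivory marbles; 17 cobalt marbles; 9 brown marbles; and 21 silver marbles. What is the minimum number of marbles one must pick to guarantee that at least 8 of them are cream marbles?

251

In the worst case for collecting cream marbles, every non-cream marble comes out first.
There are 40 + 27 + 18 + 30 + 33 + 19 + 29 + 17 + 9 + 21 = 243 non-cream marbles altogether.
After those, each further marble must be cream, so 243 + 8 = 251 draws guarantee 8 cream marbles.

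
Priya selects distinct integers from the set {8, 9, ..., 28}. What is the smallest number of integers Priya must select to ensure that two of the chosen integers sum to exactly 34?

A set avoiding the sum 34 can contain at most one of each pair {x, 34−x}, plus the 3 elements whose complement lies outside the range or equal to its own complement.
The integers 17, …, 28 (12 of them) are such a set: any two sum to at least 17+18 = 35 > 34.
By the pigeonhole principle, any 13th integer completes one of the 9 pairs, so 13 choices force a sum of 34.

13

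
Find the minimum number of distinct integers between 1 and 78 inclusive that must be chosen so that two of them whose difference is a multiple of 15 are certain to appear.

16

Integers whose pairwise differences are multiples of 15 are exactly those sharing a remainder mod 15. The 15 residue classes mod 15 are the pigeonholes.
With 15 integers one could put 1 in each residue class and have no class reach 2.
The 16th integer pushes some class to 2, so 15·1 + 1 = 16.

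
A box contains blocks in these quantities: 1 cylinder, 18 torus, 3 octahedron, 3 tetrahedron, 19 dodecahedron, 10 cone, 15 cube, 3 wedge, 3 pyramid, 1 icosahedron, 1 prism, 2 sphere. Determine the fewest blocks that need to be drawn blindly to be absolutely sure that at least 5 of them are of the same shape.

34

An adversary could hand out at most 4 blocks per shape (8 shapes run out sooner): 1 + 4 + 3 + 3 + 4 + 4 + 4 + 3 + 3 + 1 + 1 + 2 = 33 blocks and still no shape has 5.
One more block lands in a shape already at 4, so 34 draws are enough and 33 are not.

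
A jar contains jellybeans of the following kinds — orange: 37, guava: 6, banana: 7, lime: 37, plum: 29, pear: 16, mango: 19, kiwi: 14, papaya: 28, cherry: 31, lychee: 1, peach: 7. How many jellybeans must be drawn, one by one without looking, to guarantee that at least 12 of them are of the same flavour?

By the pigeonhole principle, put each drawn jellybean into a box by flavour. The largest draw with every box below 12 takes min(count, 11) from each flavour; flavours with fewer than 11 contribute all they have.
Σ min(cᵢ, 11) = 11 + 6 + 7 + 11 + 11 + 11 + 11 + 11 + 11 + 11 + 1 + 7 = 109.
Draw number 109 + 1 = 110 must push one box to 12.

110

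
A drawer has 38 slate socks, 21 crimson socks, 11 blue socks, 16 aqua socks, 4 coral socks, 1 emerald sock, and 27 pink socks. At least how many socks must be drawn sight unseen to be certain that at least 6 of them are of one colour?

31

Put each drawn sock into a box by colour. The largest draw with every box below 6 takes min(count, 5) from each colour; colours with fewer than 5 contribute all they have.
Σ min(cᵢ, 5) = 5 + 5 + 5 + 5 + 4 + 1 + 5 = 30.
Draw number 30 + 1 = 31 must push one box to 6.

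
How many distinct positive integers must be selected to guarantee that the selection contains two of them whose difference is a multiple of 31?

32

Integers whose pairwise differences are multiples of 31 are exactly those sharing a remainder mod 31. The 31 residue classes mod 31 are the pigeonholes.
With 31 integers one could put 1 in each residue class and have no class reach 2.
The 32nd integer pushes some class to 2, so 31·1 + 1 = 32.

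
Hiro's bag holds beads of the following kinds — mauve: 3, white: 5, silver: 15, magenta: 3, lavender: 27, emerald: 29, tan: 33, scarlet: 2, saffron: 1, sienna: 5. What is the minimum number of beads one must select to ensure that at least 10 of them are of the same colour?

Put each drawn bead into a box by colour. The largest draw with every box below 10 takes min(count, 9) from each colour; colours with fewer than 9 contribute all they have.
Σ min(cᵢ, 9) = 3 + 5 + 9 + 3 + 9 + 9 + 9 + 2 + 1 + 5 = 55.
Draw number 55 + 1 = 56 must push one box to 10.

56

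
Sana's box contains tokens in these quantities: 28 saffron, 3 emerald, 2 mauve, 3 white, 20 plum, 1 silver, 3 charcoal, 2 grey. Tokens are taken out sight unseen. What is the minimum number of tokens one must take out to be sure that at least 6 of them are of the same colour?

By pigeonhole, put each drawn token into a box by colour. The largest draw with every box below 6 takes min(count, 5) from each colour; colours with fewer than 5 contribute all they have.
Σ min(cᵢ, 5) = 5 + 3 + 2 + 3 + 5 + 1 + 3 + 2 = 24.
Draw number 24 + 1 = 25 must push one box to 6.

25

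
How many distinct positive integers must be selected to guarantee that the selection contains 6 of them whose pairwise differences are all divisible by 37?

186

Integers whose pairwise differences are multiples of 37 are exactly those sharing a remainder mod 37. The 37 residue classes mod 37 are the pigeonholes.
With 185 integers one could put 5 in each residue class and have no class reach 6.
The 186th integer pushes some class to 6, so 37·5 + 1 = 186.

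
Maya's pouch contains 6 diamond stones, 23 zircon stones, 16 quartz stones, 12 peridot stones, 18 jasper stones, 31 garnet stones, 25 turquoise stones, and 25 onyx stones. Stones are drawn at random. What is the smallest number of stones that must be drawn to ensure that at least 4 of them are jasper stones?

142

In the worst case for collecting jasper stones, every non-jasper stone comes out first.
There are 6 + 23 + 16 + 12 + 31 + 25 + 25 = 138 non-jasper stones altogether.
After those, each further stone must be jasper, so 138 + 4 = 142 draws guarantee 4 jasper stones.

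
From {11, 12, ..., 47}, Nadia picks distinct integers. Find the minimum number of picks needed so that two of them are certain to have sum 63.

A set avoiding the sum 63 can contain at most one of each pair {x, 63−x}, plus the 5 elements whose complement lies outside the range.
The integers 11, …, 31 (21 of them) are such a set: any two sum to at least 11+12 = 23 and at most 30+31 = 61 < 63.
Pigeonhole: any 22nd integer completes one of the 16 pairs, so 22 choices force a sum of 63.

22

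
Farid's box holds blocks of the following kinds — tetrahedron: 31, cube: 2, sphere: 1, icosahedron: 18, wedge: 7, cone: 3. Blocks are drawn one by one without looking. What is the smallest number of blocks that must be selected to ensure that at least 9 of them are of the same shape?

By the pigeonhole principle, put each drawn block into a box by shape. The largest draw with every box below 9 takes min(count, 8) from each shape; shapes with fewer than 8 contribute all they have.
Σ min(cᵢ, 8) = 8 + 2 + 1 + 8 + 7 + 3 = 29.
Draw number 29 + 1 = 30 must push one box to 9.

30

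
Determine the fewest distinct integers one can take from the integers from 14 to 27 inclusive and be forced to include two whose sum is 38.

10

A set avoiding the sum 38 can contain at most one of each pair {x, 38−x}, plus the 4 elements whose complement lies outside the range or equal to its own complement.
The integers 19, …, 27 (9 of them) are such a set: any two sum to at least 19+20 = 39 > 38.
Any 10th integer completes one of the 5 pairs, so 10 choices force a sum of 38.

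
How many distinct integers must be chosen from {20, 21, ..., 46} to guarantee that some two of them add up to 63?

Group the elements by complementary pair {x, 63−x}: {20,43}, {21,42}, {22,41}, …, giving 12 two-element pairs and 3 integers whose partner 63−x falls outside [20,46].
Pigeonhole: treating each of those 15 groups as a pigeonhole, one can pick one integer per group — 15 integers — with no two summing to 63.
The 16th integer lands in an occupied pair, forcing a sum of 63.

16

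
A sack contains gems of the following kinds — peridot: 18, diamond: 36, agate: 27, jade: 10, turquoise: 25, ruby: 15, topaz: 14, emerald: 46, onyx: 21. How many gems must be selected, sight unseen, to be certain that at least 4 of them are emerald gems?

170

In the worst case for collecting emerald gems, every non-emerald gem comes out first.
There are 18 + 36 + 27 + 10 + 25 + 15 + 14 + 21 = 166 non-emerald gems altogether.
After those, each further gem must be emerald, so 166 + 4 = 170 draws guarantee 4 emerald gems.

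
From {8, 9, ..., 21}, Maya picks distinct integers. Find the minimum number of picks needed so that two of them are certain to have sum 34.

11

A set avoiding the sum 34 can contain at most one of each pair {x, 34−x}, plus the 6 elements whose complement lies outside the range or equal to its own complement.
The integers 8, …, 17 (10 of them) are such a set: any two sum to at least 8+9 = 17 and at most 16+17 = 33 < 34.
By the pigeonhole principle, any 11th integer completes one of the 4 pairs, so 11 choices force a sum of 34.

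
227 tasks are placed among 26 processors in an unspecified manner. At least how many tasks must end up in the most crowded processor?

9

The 26 processors are the holes and the 227 tasks are the pigeons.
If every processor held at most 8 tasks, the total would be at most 26 × 8 = 208, which is less than 227.
So some processor holds at least ⌈227/26⌉ = 9 tasks.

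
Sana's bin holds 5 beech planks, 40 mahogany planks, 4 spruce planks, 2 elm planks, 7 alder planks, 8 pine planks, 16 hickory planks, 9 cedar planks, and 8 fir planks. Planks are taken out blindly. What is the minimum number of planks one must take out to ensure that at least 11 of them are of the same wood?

64

Pigeonhole: the 9 woods are the holes; the planks drawn are the pigeons.
To avoid 11 of any one wood, the worst case takes at most 10 of each wood, or every plank of a wood that has fewer than 10.
That gives 5 + 10 + 4 + 2 + 7 + 8 + 10 + 9 + 8 = 63 planks with no wood reaching 11.
The next plank forces some wood to 11, so 63 + 1 = 64.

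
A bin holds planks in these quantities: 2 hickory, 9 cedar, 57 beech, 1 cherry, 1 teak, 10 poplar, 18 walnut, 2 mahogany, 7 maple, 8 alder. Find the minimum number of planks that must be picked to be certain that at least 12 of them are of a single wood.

63

By the pigeonhole principle, the 10 woods are the holes; the planks drawn are the pigeons.
To avoid 12 of any one wood, the worst case takes at most 11 of each wood, or every plank of a wood that has fewer than 11.
That gives 2 + 9 + 11 + 1 + 1 + 10 + 11 + 2 + 7 + 8 = 62 planks with no wood reaching 12.
The next plank forces some wood to 12, so 62 + 1 = 63.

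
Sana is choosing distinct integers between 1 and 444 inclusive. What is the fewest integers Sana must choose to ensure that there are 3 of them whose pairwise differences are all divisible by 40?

81

Integers whose pairwise differences are multiples of 40 are exactly those sharing a remainder mod 40. The 40 residue classes mod 40 are the pigeonholes.
With 80 integers one could put 2 in each residue class and have no class reach 3.
The 81st integer pushes some class to 3, so 40·2 + 1 = 81.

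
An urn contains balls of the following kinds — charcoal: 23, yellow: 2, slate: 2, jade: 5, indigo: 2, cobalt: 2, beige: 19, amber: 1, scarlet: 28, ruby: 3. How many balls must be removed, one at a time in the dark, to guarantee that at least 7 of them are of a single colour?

36

By pigeonhole, the 10 colours are the holes; the balls drawn are the pigeons.
To avoid 7 of any one colour, the worst case takes at most 6 of each colour, or every ball of a colour that has fewer than 6.
That gives 6 + 2 + 2 + 5 + 2 + 2 + 6 + 1 + 6 + 3 = 35 balls with no colour reaching 7.
The next ball forces some colour to 7, so 35 + 1 = 36.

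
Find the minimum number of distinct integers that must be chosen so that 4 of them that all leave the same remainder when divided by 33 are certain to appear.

By pigeonhole, the 33 residue classes mod 33 are the pigeonholes.
With 99 integers one could put 3 in each residue class and have no class reach 4.
The 100th integer pushes some class to 4, so 33·3 + 1 = 100.

100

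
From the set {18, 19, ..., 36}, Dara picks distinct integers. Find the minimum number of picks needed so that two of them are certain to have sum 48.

14

Two chosen integers sum to 48 exactly when both halves of some pair {x, 48−x} with 18 ≤ x ≤ 48−x ≤ 30 are chosen — 6 such pairs.
The remaining 7 elements (those with no distinct partner in range) can never complete a 48-sum, so the worst case takes all of them and one from each pair: 7 + 6 = 13.
By pigeonhole, the 14th integer has to be the second member of some pair, so 13 + 1 = 14.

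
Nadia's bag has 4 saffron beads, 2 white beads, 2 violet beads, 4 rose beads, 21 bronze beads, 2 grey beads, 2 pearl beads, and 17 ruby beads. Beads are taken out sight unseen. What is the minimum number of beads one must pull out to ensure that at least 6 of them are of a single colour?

27

An adversary could hand out at most 5 beads per colour (6 colours run out sooner): 4 + 2 + 2 + 4 + 5 + 2 + 2 + 5 = 26 beads and still no colour has 6.
Pigeonhole: one more bead lands in a colour already at 5, so 27 draws are enough and 26 are not.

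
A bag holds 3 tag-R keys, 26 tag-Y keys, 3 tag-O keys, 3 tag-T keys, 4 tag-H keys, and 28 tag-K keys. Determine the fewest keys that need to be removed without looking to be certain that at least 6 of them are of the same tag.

24

By pigeonhole, put each drawn key into a box by tag. The largest draw with every box below 6 takes min(count, 5) from each tag; tags with fewer than 5 contribute all they have.
Σ min(cᵢ, 5) = 3 + 5 + 3 + 3 + 4 + 5 = 23.
Draw number 23 + 1 = 24 must push one box to 6.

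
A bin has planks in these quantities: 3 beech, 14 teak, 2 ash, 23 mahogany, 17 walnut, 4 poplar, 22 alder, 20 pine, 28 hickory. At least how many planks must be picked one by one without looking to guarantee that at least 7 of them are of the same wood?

An adversary could hand out at most 6 planks per wood (beech, ash, poplar run out sooner): 3 + 6 + 2 + 6 + 6 + 4 + 6 + 6 + 6 = 45 planks and still no wood has 7.
By pigeonhole, one more plank lands in a wood already at 6, so 46 draws are enough and 45 are not.

46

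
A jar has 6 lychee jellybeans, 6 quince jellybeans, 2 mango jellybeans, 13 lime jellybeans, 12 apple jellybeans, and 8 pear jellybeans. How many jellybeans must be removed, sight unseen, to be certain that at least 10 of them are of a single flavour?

41

Put each drawn jellybean into a box by flavour. The largest draw with every box below 10 takes min(count, 9) from each flavour; flavours with fewer than 9 contribute all they have.
Σ min(cᵢ, 9) = 6 + 6 + 2 + 9 + 9 + 8 = 40.
Draw number 40 + 1 = 41 must push one box to 10.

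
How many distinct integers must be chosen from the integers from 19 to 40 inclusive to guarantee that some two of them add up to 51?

Two chosen integers sum to 51 exactly when both halves of some pair {x, 51−x} with 19 ≤ x ≤ 51−x ≤ 32 are chosen — 7 such pairs.
The remaining 8 elements (those with no distinct partner in range) can never complete a 51-sum, so the worst case takes all of them and one from each pair: 8 + 7 = 15.
The 16th integer has to be the second member of some pair, so 15 + 1 = 16.

16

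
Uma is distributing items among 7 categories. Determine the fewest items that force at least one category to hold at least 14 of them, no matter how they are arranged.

With 91 items one could put exactly 13 in each of the 7 categories, and no category would reach 14.
Pigeonhole: one more item must land in a category that already has 13, giving it 14.
So 7 × 13 + 1 = 92 items are required.

92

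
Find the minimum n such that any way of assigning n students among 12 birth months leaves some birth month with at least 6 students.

61

With 60 students one could put exactly 5 in each of the 12 birth months, and no birth month would reach 6.
Pigeonhole: one more student must land in a birth month that already has 5, giving it 6.
So 12 × 5 + 1 = 61 students are required.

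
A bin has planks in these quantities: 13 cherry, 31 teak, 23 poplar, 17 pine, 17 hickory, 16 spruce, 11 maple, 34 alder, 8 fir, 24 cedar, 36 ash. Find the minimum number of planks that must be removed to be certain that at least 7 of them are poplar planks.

In the worst case for collecting poplar planks, every non-poplar plank comes out first.
There are 13 + 31 + 17 + 17 + 16 + 11 + 34 + 8 + 24 + 36 = 207 non-poplar planks altogether.
After those, each further plank must be poplar, so 207 + 7 = 214 draws guarantee 7 poplar planks.

214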